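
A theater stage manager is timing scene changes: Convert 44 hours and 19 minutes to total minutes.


Hours: 44
Extra minutes: 19
Minutes per hour: 60
Hours to minutes: 44 x 60 = 2640
Total: 2640 + 19 = 2659

2659


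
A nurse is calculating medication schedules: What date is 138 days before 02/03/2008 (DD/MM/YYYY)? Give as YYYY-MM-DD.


Start: 2008-03-02
Subtracting 138 days
Days already passed in March: 2
After going back through March: 136 more days to subtract
February 2008: 29 days, 107 remaining
January 2008: 31 days, 76 remaining
December 2007: 31 days, 45 remaining
November 2007: 30 days, 15 remaining
Result: 2007-10-16

2007-10-16


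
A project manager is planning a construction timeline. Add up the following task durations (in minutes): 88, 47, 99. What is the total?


Durations: 88, 47, 99
Running sum: 88
+ 47 = 135
+ 99 = 234
Total duration: 234 minutes
That is 3 hours and 54 minutes

234


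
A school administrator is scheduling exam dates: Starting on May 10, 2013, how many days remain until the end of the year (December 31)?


Start: May 10, 2013
End: December 31, 2013
Days left in May: 21
June: 30
July: 31
August: 31
September: 30
... plus remaining months
Sum of remaining months: 214
Total: 21 + 214 = 235

235


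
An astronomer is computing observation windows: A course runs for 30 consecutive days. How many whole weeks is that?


Total days: 30
Days per week: 7
Division: 30 / 7 = 4 remainder 2
Complete weeks: 4
Remaining days: 2

4


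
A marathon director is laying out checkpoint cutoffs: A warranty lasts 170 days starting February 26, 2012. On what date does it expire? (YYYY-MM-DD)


Start: 2012-02-26
Adding 170 days
Days remaining in February: 3
After February: 167 days still to add
March 2012: 31 days, 136 remaining
April 2012: 30 days, 106 remaining
May 2012: 31 days, 75 remaining
June 2012: 30 days, 45 remaining
Result: 2012-08-14

2012-08-14


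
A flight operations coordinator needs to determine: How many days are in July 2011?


Month: July
Year: 2011
July is a 31-day month
Total: 31 days

31


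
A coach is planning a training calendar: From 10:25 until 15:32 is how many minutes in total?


Start time: 10:25 = 625 minutes from midnight
End time: 15:32 = 932 minutes from midnight
Difference: 932 - 625 = 307 minutes
That is 5 hours and 7 minutes

307


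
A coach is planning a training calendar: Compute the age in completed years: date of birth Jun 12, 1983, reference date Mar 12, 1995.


Birth: 1983-06-12
Reference: 1995-03-12
Year difference: 1995 - 1983 = 12
Has birthday (06-12) occurred by 03-12? No
Birthday not yet reached this year -> subtract 1
Age in full years: 11

11


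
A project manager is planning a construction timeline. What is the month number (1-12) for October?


Calendar month order:
9. September
10. October <--
11. November
October is month number 10

10


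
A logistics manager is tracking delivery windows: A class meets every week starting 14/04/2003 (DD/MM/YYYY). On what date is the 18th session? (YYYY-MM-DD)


First occurrence: 2003-04-14 (occurrence 1)
Each occurrence is 7 days after the previous.
Occurrence 18 is 17 weeks after the first.
17 weeks = 119 days
2003-04-14 + 119 days = 2003-08-11

2003-08-11


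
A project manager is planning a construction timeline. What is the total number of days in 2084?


Year: 2084
Check leap year rules:
Divisible by 4? Yes
Divisible by 100? No
2084 is a leap year
Days: 366

366


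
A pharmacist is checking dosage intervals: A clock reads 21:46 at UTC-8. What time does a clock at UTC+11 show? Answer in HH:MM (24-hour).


Local time: 21:46 at UTC-8 (offset -8h)
Target zone: UTC+11 (offset 11h)
Difference: 11 - (-8) = 19 hours
Calculation: 21 + (19) = 40
Wraparound: (40) mod 24 = 16
Result: 16:46

16:46


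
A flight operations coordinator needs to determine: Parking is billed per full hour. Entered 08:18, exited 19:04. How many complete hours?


Start: 08:18
End: 19:04
Hour difference: 19 - 8 = 11 hours
Minute difference: 4 - 18 = -14 minutes
Total minutes: 646
Complete hours: 646 / 60 = 10 (remainder 46)

10


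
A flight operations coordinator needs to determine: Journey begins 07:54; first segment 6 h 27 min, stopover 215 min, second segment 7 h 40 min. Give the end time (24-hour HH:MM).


Depart: 07:54
Leg 1: +387 min -> 14:21
Layover: +215 min -> 17:56
Leg 2: +460 min -> 01:36
Total travel: 1062 minutes = 17h 42m
Arrival: 01:36

01:36


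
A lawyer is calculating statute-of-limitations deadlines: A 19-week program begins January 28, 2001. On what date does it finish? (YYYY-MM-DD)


Start: 2001-01-28
Weeks to add: 19
Convert to days: 19 x 7 = 133 days
Add 133 days to 2001-01-28
Result: 2001-06-10

2001-06-10


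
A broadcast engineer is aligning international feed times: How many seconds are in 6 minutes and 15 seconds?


Minutes: 6
Seconds: 15
Convert minutes to seconds: 6 x 60 = 360
Add remaining seconds: 360 + 15 = 375

375


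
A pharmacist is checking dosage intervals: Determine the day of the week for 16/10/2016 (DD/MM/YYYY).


Date: 2016-10-16
January 1, 2016 is a Friday
Day of year: 290
Offset from Jan 1: 289 days
289 mod 7 = 2
Result: Sunday

Sunday


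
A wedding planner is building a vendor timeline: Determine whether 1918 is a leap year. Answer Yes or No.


Year: 1918
Divisible by 4? 1918 / 4 = 479.5 -> No
Not divisible by 4, so NOT a leap year

No


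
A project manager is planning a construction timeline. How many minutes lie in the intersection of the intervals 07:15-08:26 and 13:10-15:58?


Interval A: [435, 506] minutes from midnight
Interval B: [790, 958] minutes from midnight
Overlap start = max(435, 790) = 790
Overlap end = min(506, 958) = 506
End <= start, so the intervals do not overlap: 0 minutes

0


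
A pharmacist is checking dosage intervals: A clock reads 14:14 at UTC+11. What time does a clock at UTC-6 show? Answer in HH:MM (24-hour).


Local time: 14:14 at UTC+11 (offset 11h)
Target zone: UTC-6 (offset -6h)
Difference: -6 - (11) = -17 hours
Calculation: 14 + (-17) = -3
Wraparound: (-3) mod 24 = 21
Result: 21:14

21:14


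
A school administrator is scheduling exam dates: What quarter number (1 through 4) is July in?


Month: July (month 7)
Q1: January-March (months 1-3)
Q2: April-June (months 4-6)
Q3: July-September (months 7-9)
Q4: October-December (months 10-12)
Month 7 falls in Q3

3


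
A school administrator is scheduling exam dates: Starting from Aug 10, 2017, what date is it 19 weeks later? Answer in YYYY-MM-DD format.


Start: 2017-08-10
Weeks to add: 19
Convert to days: 19 x 7 = 133 days
Add 133 days to 2017-08-10
Result: 2017-12-21

2017-12-21


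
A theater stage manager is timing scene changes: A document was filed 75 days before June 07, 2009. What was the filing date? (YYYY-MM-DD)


Start: 2009-06-07
Subtracting 75 days
Days already passed in June: 7
After going back through June: 68 more days to subtract
May 2009: 31 days, 37 remaining
April 2009: 30 days, 7 remaining
March 2009 has 31 days, need 7
Result: 2009-03-24

2009-03-24


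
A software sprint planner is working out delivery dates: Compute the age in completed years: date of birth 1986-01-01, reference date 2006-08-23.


Birth: 1986-01-01
Reference: 2006-08-23
Year difference: 2006 - 1986 = 20
Has birthday (01-01) occurred by 08-23? Yes
Age in full years: 20

20


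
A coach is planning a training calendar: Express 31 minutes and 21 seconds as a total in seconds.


Minutes: 31
Seconds: 21
Convert minutes to seconds: 31 x 60 = 1860
Add remaining seconds: 1860 + 21 = 1881

1881


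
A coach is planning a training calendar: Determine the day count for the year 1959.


Year: 1959
Check leap year rules:
Divisible by 4? No
1959 is not a leap year
Days: 365

365


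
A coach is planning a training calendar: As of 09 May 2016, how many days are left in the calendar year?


Start: May 09, 2016
End: December 31, 2016
Days left in May: 22
June: 30
July: 31
August: 31
September: 30
... plus remaining months
Sum of remaining months: 214
Total: 22 + 214 = 236

236


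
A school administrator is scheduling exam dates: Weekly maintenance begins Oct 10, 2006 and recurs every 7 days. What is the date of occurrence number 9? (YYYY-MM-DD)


First occurrence: 2006-10-10 (occurrence 1)
Each occurrence is 7 days after the previous.
Occurrence 9 is 8 weeks after the first.
8 weeks = 56 days
2006-10-10 + 56 days = 2006-12-05

2006-12-05


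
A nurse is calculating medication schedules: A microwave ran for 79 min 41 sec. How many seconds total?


Minutes: 79
Extra seconds: 41
Seconds per minute: 60
Minutes to seconds: 79 x 60 = 4740
Total: 4740 + 41 = 4781

4781


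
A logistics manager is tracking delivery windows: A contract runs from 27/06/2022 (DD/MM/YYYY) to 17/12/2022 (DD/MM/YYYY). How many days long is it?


Start date: 2022-06-27
End date: 2022-12-17
Jun 2022: +4 days
Jul 2022: +31 days
Aug 2022: +31 days
... (4 more months)
Total: 173 days

173


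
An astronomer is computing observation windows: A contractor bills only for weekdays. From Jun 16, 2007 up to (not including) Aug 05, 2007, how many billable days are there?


Start: 2007-06-16 (Saturday)
End (exclusive): 2007-08-05 (Sunday)
Total calendar days: 50
Full weeks: 50 // 7 = 7 -> 35 weekdays
Remaining 1 days starting on Saturday:
  Sat(-) -> 0 weekdays
Total business days: 35 + 0 = 35

35


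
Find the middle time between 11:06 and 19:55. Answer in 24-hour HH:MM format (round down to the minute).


Start time: 11:06 = 666 minutes from midnight
End time: 19:55 = 1195 minutes from midnight
Sum: 666 + 1195 = 1861
Midpoint: 1861 / 2 = 930 minutes
Convert: 930 / 60 = 15 hours, 30 minutes
Result: 15:30

15:30


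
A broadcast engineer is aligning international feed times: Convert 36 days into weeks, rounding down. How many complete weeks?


Total days: 36
Days per week: 7
Division: 36 / 7 = 5 remainder 1
Complete weeks: 5
Remaining days: 1

5


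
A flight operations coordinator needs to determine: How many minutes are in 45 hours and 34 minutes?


Hours: 45
Extra minutes: 34
Minutes per hour: 60
Hours to minutes: 45 x 60 = 2700
Total: 2700 + 34 = 2734

2734


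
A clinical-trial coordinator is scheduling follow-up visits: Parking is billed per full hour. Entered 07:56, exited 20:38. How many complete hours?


Start: 07:56
End: 20:38
Hour difference: 20 - 7 = 13 hours
Minute difference: 38 - 56 = -18 minutes
Total minutes: 762
Complete hours: 762 / 60 = 12 (remainder 42)

12


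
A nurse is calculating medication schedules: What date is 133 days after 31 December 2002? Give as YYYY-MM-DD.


Start: 2002-12-31
Adding 133 days
Days remaining in December: 0
After December: 133 days still to add
January 2003: 31 days, 102 remaining
February 2003: 28 days, 74 remaining
March 2003: 31 days, 43 remaining
April 2003: 30 days, 13 remaining
Result: 2003-05-13

2003-05-13


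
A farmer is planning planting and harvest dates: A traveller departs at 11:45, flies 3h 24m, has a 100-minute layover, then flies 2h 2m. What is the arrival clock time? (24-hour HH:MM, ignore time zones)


Depart: 11:45
Leg 1: +204 min -> 15:09
Layover: +100 min -> 16:49
Leg 2: +122 min -> 18:51
Total travel: 426 minutes = 7h 6m
Arrival: 18:51

18:51


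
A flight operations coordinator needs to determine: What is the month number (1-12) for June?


Calendar month order:
5. May
6. June <--
7. July
June is month number 6

6


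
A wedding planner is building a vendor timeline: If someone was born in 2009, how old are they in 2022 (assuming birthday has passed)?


Birth year: 2009
Current year: 2022
Age = current year - birth year
Age = 2022 - 2009 = 13

13


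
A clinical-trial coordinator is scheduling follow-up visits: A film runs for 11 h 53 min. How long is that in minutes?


Hours: 11
Minutes: 53
Convert hours to minutes: 11 x 60 = 660
Add remaining minutes: 660 + 53 = 713

713


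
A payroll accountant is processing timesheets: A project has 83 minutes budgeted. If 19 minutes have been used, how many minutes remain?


Total budget: 83 minutes
Time used: 19 minutes
Remaining: 83 - 19 = 64 minutes
Percent used: 22.9%
Percent remaining: 77.1%

64


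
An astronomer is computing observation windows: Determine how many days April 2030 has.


Month: April
Year: 2030
April is a 30-day month
Total: 30 days

30


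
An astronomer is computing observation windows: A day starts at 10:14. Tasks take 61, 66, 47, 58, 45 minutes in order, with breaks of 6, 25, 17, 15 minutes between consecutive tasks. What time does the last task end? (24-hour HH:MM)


Start: 10:14 = 614 min from midnight
  after task 1 (61 min): 11:15
  after break (6 min): 11:21
  after task 2 (66 min): 12:27
  after break (25 min): 12:52
  after task 3 (47 min): 13:39
  after break (17 min): 13:56
  after task 4 (58 min): 14:54
  after break (15 min): 15:09
  after task 5 (45 min): 15:54
Total elapsed: 340 minutes
End time: 15:54

15:54


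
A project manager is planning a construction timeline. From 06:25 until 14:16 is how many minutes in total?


Start time: 06:25 = 385 minutes from midnight
End time: 14:16 = 856 minutes from midnight
Difference: 856 - 385 = 471 minutes
That is 7 hours and 51 minutes

471


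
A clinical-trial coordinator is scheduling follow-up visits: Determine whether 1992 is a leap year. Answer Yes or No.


Year: 1992
Divisible by 4? 1992 / 4 = 498.0 -> Yes
Divisible by 100? 1992 / 100 = 19.92 -> No
Divisible by 4 but not 100, so it IS a leap year

Yes


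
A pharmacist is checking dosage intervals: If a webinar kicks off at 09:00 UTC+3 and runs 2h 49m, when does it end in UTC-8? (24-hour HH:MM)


Start: 09:00 in UTC+3
Step 1 - add duration:
  minutes: 0 + 49 = 49
  hours: 9 + 2 + 0 = 11
  end in UTC+3: 11:49
Step 2 - convert UTC+3 -> UTC-8:
  offset difference: -8 - (3) = -11 hours
  11 + (-11) = 0 -> mod 24 = 0
Result: 00:49 in UTC-8

00:49


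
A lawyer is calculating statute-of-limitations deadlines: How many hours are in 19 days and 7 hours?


Days: 19
Extra hours: 7
Hours per day: 24
Days to hours: 19 x 24 = 456
Total: 456 + 7 = 463

463


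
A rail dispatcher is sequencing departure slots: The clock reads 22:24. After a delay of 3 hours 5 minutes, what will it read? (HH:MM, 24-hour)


Start time: 22:24
Adding: 3 hours 5 minutes
Minutes: 24 + 5 = 29
Hours: 22 + 3 + 0 = 25
Hour wraparound: 25 mod 24 = 1
Result: 01:29

01:29


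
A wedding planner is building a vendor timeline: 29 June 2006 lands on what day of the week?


Date: 2006-06-29
January 1, 2006 is a Sunday
Day of year: 180
Offset from Jan 1: 179 days
179 mod 7 = 4
Result: Thursday

Thursday


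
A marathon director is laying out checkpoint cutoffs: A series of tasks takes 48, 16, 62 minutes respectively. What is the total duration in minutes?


Durations: 48, 16, 62
Running sum: 48
+ 16 = 64
+ 62 = 126
Total duration: 126 minutes
That is 2 hours and 6 minutes

126


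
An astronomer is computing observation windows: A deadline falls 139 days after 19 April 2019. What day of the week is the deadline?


Start: 2019-04-19 (Friday)
Step 1 - find target date: add 139 days
  2019-04-19 + 139 days = 2019-09-05
Step 2 - day of week:
  139 mod 7 = 6
  Friday + 6 days -> Thursday
Result: Thursday (2019-09-05)

Thursday


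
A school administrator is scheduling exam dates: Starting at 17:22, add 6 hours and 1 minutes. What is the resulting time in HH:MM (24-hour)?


Start time: 17:22
Adding: 6 hours 1 minutes
Minutes: 22 + 1 = 23
Hours: 17 + 6 + 0 = 23
Result: 23:23

23:23


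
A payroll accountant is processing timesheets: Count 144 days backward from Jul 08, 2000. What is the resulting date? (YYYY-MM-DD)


Start: 2000-07-08
Subtracting 144 days
Days already passed in July: 8
After going back through July: 136 more days to subtract
June 2000: 30 days, 106 remaining
May 2000: 31 days, 75 remaining
April 2000: 30 days, 45 remaining
March 2000: 31 days, 14 remaining
Result: 2000-02-15

2000-02-15


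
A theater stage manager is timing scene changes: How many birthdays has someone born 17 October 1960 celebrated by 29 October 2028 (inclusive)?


Birth: 1960-10-17
Reference: 2028-10-29
Year difference: 2028 - 1960 = 68
Has birthday (10-17) occurred by 10-29? Yes
Age in full years: 68

68


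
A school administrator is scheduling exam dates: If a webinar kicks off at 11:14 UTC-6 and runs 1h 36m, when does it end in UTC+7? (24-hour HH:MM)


Start: 11:14 in UTC-6
Step 1 - add duration:
  minutes: 14 + 36 = 50
  hours: 11 + 1 + 0 = 12
  end in UTC-6: 12:50
Step 2 - convert UTC-6 -> UTC+7:
  offset difference: 7 - (-6) = 13 hours
  12 + (13) = 25 -> mod 24 = 1
Result: 01:50 in UTC+7

01:50


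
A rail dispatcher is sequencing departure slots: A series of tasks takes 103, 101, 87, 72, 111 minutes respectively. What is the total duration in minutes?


Durations: 103, 101, 87, 72, 111
Running sum: 103
+ 101 = 204
+ 87 = 291
+ 72 = 363
+ 111 = 474
Total duration: 474 minutes
That is 7 hours and 54 minutes

474


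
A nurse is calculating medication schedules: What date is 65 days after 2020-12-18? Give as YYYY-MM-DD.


Start: 2020-12-18
Adding 65 days
Days remaining in December: 13
After December: 52 days still to add
January 2021: 31 days, 21 remaining
February 2021 has 28 days, need 21
Result: 2021-02-21

2021-02-21


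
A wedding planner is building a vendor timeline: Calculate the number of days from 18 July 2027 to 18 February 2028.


Start date: 2027-07-18
End date: 2028-02-18
Jul 2027: +14 days
Aug 2027: +31 days
Sep 2027: +30 days
... (5 more months)
Total: 215 days

215


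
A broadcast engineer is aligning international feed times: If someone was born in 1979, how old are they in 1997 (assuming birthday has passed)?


Birth year: 1979
Current year: 1997
Age = current year - birth year
Age = 1997 - 1979 = 18

18


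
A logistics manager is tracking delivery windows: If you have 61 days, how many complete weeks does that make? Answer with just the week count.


Total days: 61
Days per week: 7
Division: 61 / 7 = 8 remainder 5
Complete weeks: 8
Remaining days: 5

8


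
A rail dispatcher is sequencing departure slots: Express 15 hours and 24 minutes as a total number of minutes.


Hours: 15
Extra minutes: 24
Minutes per hour: 60
Hours to minutes: 15 x 60 = 900
Total: 900 + 24 = 924

924


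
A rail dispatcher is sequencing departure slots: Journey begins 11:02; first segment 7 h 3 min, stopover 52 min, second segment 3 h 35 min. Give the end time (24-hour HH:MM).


Depart: 11:02
Leg 1: +423 min -> 18:05
Layover: +52 min -> 18:57
Leg 2: +215 min -> 22:32
Total travel: 690 minutes = 11h 30m
Arrival: 22:32

22:32


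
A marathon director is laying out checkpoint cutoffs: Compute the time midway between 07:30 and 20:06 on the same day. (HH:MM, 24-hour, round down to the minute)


Start time: 07:30 = 450 minutes from midnight
End time: 20:06 = 1206 minutes from midnight
Sum: 450 + 1206 = 1656
Midpoint: 1656 / 2 = 828 minutes
Convert: 828 / 60 = 13 hours, 48 minutes
Result: 13:48

13:48


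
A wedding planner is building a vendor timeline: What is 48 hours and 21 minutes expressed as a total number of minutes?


Hours: 48
Minutes: 21
Convert hours to minutes: 48 x 60 = 2880
Add remaining minutes: 2880 + 21 = 2901

2901


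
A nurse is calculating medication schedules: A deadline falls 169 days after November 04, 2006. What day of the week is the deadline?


Start: 2006-11-04 (Saturday)
Step 1 - find target date: add 169 days
  2006-11-04 + 169 days = 2007-04-22
Step 2 - day of week:
  169 mod 7 = 1
  Saturday + 1 days -> Sunday
Result: Sunday (2007-04-22)

Sunday


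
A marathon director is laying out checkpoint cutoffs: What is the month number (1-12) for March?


Calendar month order:
2. February
3. March <--
4. April
March is month number 3

3


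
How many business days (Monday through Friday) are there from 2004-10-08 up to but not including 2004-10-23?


Start: 2004-10-08 (Friday)
End (exclusive): 2004-10-23 (Saturday)
Total calendar days: 15
Full weeks: 15 // 7 = 2 -> 10 weekdays
Remaining 1 days starting on Friday:
  Fri(w) -> 1 weekdays
Total business days: 10 + 1 = 11

11


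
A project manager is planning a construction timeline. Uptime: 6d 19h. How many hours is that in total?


Days: 6
Extra hours: 19
Hours per day: 24
Days to hours: 6 x 24 = 144
Total: 144 + 19 = 163

163


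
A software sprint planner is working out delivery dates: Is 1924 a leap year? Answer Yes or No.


Year: 1924
Divisible by 4? 1924 / 4 = 481.0 -> Yes
Divisible by 100? 1924 / 100 = 19.24 -> No
Divisible by 4 but not 100, so it IS a leap year

Yes


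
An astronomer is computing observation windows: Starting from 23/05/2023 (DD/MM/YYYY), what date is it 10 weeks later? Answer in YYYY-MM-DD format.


Start: 2023-05-23
Weeks to add: 10
Convert to days: 10 x 7 = 70 days
Add 70 days to 2023-05-23
Result: 2023-08-01

2023-08-01


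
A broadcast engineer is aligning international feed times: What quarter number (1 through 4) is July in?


Month: July (month 7)
Q1: January-March (months 1-3)
Q2: April-June (months 4-6)
Q3: July-September (months 7-9)
Q4: October-December (months 10-12)
Month 7 falls in Q3

3


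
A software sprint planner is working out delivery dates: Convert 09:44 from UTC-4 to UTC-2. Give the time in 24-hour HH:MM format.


Local time: 09:44 at UTC-4 (offset -4h)
Target zone: UTC-2 (offset -2h)
Difference: -2 - (-4) = 2 hours
Calculation: 9 + (2) = 11
Result: 11:44

11:44


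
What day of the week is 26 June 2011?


Date: 2011-06-26
January 1, 2011 is a Saturday
Day of year: 177
Offset from Jan 1: 176 days
176 mod 7 = 1
Result: Sunday

Sunday


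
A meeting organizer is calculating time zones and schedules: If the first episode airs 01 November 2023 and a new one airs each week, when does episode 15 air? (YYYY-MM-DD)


First occurrence: 2023-11-01 (occurrence 1)
Each occurrence is 7 days after the previous.
Occurrence 15 is 14 weeks after the first.
14 weeks = 98 days
2023-11-01 + 98 days = 2024-02-07

2024-02-07


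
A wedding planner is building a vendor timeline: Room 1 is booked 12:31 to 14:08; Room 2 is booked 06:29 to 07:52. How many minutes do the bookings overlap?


Interval A: [751, 848] minutes from midnight
Interval B: [389, 472] minutes from midnight
Overlap start = max(751, 389) = 751
Overlap end = min(848, 472) = 472
End <= start, so the intervals do not overlap: 0 minutes

0


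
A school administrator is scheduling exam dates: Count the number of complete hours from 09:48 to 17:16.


Start: 09:48
End: 17:16
Hour difference: 17 - 9 = 8 hours
Minute difference: 16 - 48 = -32 minutes
Total minutes: 448
Complete hours: 448 / 60 = 7 (remainder 28)

7


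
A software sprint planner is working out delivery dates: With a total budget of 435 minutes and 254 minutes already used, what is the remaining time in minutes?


Total budget: 435 minutes
Time used: 254 minutes
Remaining: 435 - 254 = 181 minutes
Percent used: 58.4%
Percent remaining: 41.6%

181


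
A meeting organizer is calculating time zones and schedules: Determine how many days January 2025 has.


Month: January
Year: 2025
January is a 31-day month
Total: 31 days

31


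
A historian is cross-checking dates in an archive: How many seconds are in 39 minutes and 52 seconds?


Minutes: 39
Seconds: 52
Convert minutes to seconds: 39 x 60 = 2340
Add remaining seconds: 2340 + 52 = 2392

2392


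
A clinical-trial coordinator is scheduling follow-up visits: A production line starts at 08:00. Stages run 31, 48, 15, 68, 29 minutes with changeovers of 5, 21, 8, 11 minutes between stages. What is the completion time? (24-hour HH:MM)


Start: 08:00 = 480 min from midnight
  after task 1 (31 min): 08:31
  after break (5 min): 08:36
  after task 2 (48 min): 09:24
  after break (21 min): 09:45
  after task 3 (15 min): 10:00
  after break (8 min): 10:08
  after task 4 (68 min): 11:16
  after break (11 min): 11:27
  after task 5 (29 min): 11:56
Total elapsed: 236 minutes
End time: 11:56

11:56


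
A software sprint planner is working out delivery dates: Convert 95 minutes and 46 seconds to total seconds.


Minutes: 95
Extra seconds: 46
Seconds per minute: 60
Minutes to seconds: 95 x 60 = 5700
Total: 5700 + 46 = 5746

5746


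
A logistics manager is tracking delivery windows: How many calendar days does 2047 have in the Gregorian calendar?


Year: 2047
Check leap year rules:
Divisible by 4? No
2047 is not a leap year
Days: 365

365


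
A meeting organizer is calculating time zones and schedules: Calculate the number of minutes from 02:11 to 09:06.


Start time: 02:11 = 131 minutes from midnight
End time: 09:06 = 546 minutes from midnight
Difference: 546 - 131 = 415 minutes
That is 6 hours and 55 minutes

415


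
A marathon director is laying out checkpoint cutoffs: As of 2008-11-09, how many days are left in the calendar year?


Start: November 09, 2008
End: December 31, 2008
Days left in November: 21
December: 31
Sum of remaining months: 31
Total: 21 + 31 = 52

52


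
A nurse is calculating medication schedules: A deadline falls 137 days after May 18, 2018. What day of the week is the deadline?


Start: 2018-05-18 (Friday)
Step 1 - find target date: add 137 days
  2018-05-18 + 137 days = 2018-10-02
Step 2 - day of week:
  137 mod 7 = 4
  Friday + 4 days -> Tuesday
Result: Tuesday (2018-10-02)

Tuesday


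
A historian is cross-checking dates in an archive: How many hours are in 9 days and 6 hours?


Days: 9
Extra hours: 6
Hours per day: 24
Days to hours: 9 x 24 = 216
Total: 216 + 6 = 222

222


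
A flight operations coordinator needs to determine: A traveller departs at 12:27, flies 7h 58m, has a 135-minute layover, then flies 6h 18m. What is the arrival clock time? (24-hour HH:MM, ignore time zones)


Depart: 12:27
Leg 1: +478 min -> 20:25
Layover: +135 min -> 22:40
Leg 2: +378 min -> 04:58
Total travel: 991 minutes = 16h 31m
Arrival: 04:58

04:58


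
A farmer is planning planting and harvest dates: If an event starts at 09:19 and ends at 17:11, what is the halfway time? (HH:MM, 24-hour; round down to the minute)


Start time: 09:19 = 559 minutes from midnight
End time: 17:11 = 1031 minutes from midnight
Sum: 559 + 1031 = 1590
Midpoint: 1590 / 2 = 795 minutes
Convert: 795 / 60 = 13 hours, 15 minutes
Result: 13:15

13:15


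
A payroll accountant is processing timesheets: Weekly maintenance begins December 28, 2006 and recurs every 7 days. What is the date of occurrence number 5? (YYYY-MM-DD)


First occurrence: 2006-12-28 (occurrence 1)
Each occurrence is 7 days after the previous.
Occurrence 5 is 4 weeks after the first.
4 weeks = 28 days
2006-12-28 + 28 days = 2007-01-25

2007-01-25


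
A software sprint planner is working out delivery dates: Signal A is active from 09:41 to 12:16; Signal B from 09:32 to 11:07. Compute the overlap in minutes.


Interval A: [581, 736] minutes from midnight
Interval B: [572, 667] minutes from midnight
Overlap start = max(581, 572) = 581
Overlap end = min(736, 667) = 667
Overlap = 667 - 581 = 86 minutes

86


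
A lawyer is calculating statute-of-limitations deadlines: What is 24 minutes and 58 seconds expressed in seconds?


Minutes: 24
Extra seconds: 58
Seconds per minute: 60
Minutes to seconds: 24 x 60 = 1440
Total: 1440 + 58 = 1498

1498


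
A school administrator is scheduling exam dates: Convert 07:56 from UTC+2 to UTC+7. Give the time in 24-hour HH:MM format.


Local time: 07:56 at UTC+2 (offset 2h)
Target zone: UTC+7 (offset 7h)
Difference: 7 - (2) = 5 hours
Calculation: 7 + (5) = 12
Result: 12:56

12:56


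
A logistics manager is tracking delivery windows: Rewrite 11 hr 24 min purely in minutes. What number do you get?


Hours: 11
Extra minutes: 24
Minutes per hour: 60
Hours to minutes: 11 x 60 = 660
Total: 660 + 24 = 684

684


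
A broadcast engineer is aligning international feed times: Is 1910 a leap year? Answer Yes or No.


Year: 1910
Divisible by 4? 1910 / 4 = 477.5 -> No
Not divisible by 4, so NOT a leap year

No


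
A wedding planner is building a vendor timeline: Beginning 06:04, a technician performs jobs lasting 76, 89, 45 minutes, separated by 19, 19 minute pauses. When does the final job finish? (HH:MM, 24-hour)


Start: 06:04 = 364 min from midnight
  after task 1 (76 min): 07:20
  after break (19 min): 07:39
  after task 2 (89 min): 09:08
  after break (19 min): 09:27
  after task 3 (45 min): 10:12
Total elapsed: 248 minutes
End time: 10:12

10:12


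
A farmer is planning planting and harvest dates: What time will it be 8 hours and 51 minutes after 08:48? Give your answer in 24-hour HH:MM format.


Start time: 08:48
Adding: 8 hours 51 minutes
Minutes: 48 + 51 = 99
Minute overflow: 99 >= 60, so carry 1 hour, minutes = 39
Hours: 8 + 8 + 1 = 17
Result: 17:39

17:39


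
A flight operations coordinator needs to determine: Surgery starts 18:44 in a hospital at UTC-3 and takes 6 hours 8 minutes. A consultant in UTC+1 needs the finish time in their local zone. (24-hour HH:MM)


Start: 18:44 in UTC-3
Step 1 - add duration:
  minutes: 44 + 8 = 52
  hours: 18 + 6 + 0 = 24
  end in UTC-3: 00:52
Step 2 - convert UTC-3 -> UTC+1:
  offset difference: 1 - (-3) = 4 hours
  0 + (4) = 4 -> mod 24 = 4
Result: 04:52 in UTC+1

04:52


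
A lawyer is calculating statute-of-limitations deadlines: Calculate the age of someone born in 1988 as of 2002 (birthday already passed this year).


Birth year: 1988
Current year: 2002
Age = current year - birth year
Age = 2002 - 1988 = 14

14


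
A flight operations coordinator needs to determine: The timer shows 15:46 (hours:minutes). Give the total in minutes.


Hours: 15
Minutes: 46
Convert hours to minutes: 15 x 60 = 900
Add remaining minutes: 900 + 46 = 946

946


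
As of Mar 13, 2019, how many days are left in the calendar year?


Start: March 13, 2019
End: December 31, 2019
Days left in March: 18
April: 30
May: 31
June: 30
July: 31
... plus remaining months
Sum of remaining months: 275
Total: 18 + 275 = 293

293


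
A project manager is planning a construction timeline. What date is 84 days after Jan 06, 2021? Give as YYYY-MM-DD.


Start: 2021-01-06
Adding 84 days
Days remaining in January: 25
After January: 59 days still to add
February 2021: 28 days, 31 remaining
March 2021 has 31 days, need 31
Result: 2021-03-31

2021-03-31


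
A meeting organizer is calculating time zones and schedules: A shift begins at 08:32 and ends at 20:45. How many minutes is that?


Start time: 08:32 = 512 minutes from midnight
End time: 20:45 = 1245 minutes from midnight
Difference: 1245 - 512 = 733 minutes
That is 12 hours and 13 minutes

733


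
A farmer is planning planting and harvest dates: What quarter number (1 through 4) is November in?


Month: November (month 11)
Q1: January-March (months 1-3)
Q2: April-June (months 4-6)
Q3: July-September (months 7-9)
Q4: October-December (months 10-12)
Month 11 falls in Q4

4


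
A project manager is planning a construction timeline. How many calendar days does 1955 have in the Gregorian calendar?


Year: 1955
Check leap year rules:
Divisible by 4? No
1955 is not a leap year
Days: 365

365


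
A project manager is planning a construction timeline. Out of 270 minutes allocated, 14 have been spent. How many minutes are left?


Total budget: 270 minutes
Time used: 14 minutes
Remaining: 270 - 14 = 256 minutes
Percent used: 5.2%
Percent remaining: 94.8%

256


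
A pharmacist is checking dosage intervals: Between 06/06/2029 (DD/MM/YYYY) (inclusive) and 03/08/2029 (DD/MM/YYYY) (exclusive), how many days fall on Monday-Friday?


Start: 2029-06-06 (Wednesday)
End (exclusive): 2029-08-03 (Friday)
Total calendar days: 58
Full weeks: 58 // 7 = 8 -> 40 weekdays
Remaining 2 days starting on Wednesday:
  Wed(w), Thu(w) -> 2 weekdays
Total business days: 40 + 2 = 42

42


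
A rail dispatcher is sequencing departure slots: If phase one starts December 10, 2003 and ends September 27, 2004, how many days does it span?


Start date: 2003-12-10
End date: 2004-09-27
Dec 2003: +22 days
Jan 2004: +31 days
Feb 2004: +29 days
... (7 more months)
Total: 292 days

292


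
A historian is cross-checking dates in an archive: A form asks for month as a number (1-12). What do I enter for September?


Calendar month order:
8. August
9. September <--
10. October
September is month number 9

9


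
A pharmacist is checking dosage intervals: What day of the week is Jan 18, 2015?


Date: 2015-01-18
January 1, 2015 is a Thursday
Day of year: 18
Offset from Jan 1: 17 days
17 mod 7 = 3
Result: Sunday

Sunday


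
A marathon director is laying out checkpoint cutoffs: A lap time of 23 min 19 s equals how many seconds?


Minutes: 23
Seconds: 19
Convert minutes to seconds: 23 x 60 = 1380
Add remaining seconds: 1380 + 19 = 1399

1399


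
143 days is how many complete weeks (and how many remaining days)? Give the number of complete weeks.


Total days: 143
Days per week: 7
Division: 143 / 7 = 20 remainder 3
Complete weeks: 20
Remaining days: 3

20


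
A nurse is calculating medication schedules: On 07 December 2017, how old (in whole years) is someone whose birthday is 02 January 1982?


Birth: 1982-01-02
Reference: 2017-12-07
Year difference: 2017 - 1982 = 35
Has birthday (01-02) occurred by 12-07? Yes
Age in full years: 35

35


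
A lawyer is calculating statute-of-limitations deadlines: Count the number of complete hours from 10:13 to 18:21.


Start: 10:13
End: 18:21
Hour difference: 18 - 10 = 8 hours
Minute difference: 21 - 13 = 8 minutes
Total minutes: 488
Complete hours: 488 / 60 = 8 (remainder 8)

8


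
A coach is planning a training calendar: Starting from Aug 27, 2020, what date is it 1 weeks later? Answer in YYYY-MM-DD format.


Start: 2020-08-27
Weeks to add: 1
Convert to days: 1 x 7 = 7 days
Add 7 days to 2020-08-27
Result: 2020-09-03

2020-09-03


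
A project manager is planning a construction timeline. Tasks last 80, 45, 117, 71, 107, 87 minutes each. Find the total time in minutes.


Durations: 80, 45, 117, 71, 107, 87
Running sum: 80
+ 45 = 125
+ 117 = 242
+ 71 = 313
+ 107 = 420
+ 87 = 507
Total duration: 507 minutes
That is 8 hours and 27 minutes

507


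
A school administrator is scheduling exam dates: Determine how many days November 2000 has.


Month: November
Year: 2000
November is a 30-day month
Total: 30 days

30


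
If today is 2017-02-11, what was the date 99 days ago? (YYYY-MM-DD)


Start: 2017-02-11
Subtracting 99 days
Days already passed in February: 11
After going back through February: 88 more days to subtract
January 2017: 31 days, 57 remaining
December 2016: 31 days, 26 remaining
November 2016 has 30 days, need 26
Result: 2016-11-04

2016-11-04


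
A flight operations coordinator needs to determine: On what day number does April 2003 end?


Month: April
Year: 2003
April is a 30-day month
Total: 30 days

30


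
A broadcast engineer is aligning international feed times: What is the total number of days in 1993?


Year: 1993
Check leap year rules:
Divisible by 4? No
1993 is not a leap year
Days: 365

365


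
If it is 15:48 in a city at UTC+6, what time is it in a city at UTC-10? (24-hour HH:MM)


Local time: 15:48 at UTC+6 (offset 6h)
Target zone: UTC-10 (offset -10h)
Difference: -10 - (6) = -16 hours
Calculation: 15 + (-16) = -1
Wraparound: (-1) mod 24 = 23
Result: 23:48

23:48


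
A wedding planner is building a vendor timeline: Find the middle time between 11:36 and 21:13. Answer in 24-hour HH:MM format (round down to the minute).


Start time: 11:36 = 696 minutes from midnight
End time: 21:13 = 1273 minutes from midnight
Sum: 696 + 1273 = 1969
Midpoint: 1969 / 2 = 984 minutes
Convert: 984 / 60 = 16 hours, 24 minutes
Result: 16:24

16:24


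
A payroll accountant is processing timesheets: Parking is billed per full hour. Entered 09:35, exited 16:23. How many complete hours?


Start: 09:35
End: 16:23
Hour difference: 16 - 9 = 7 hours
Minute difference: 23 - 35 = -12 minutes
Total minutes: 408
Complete hours: 408 / 60 = 6 (remainder 48)

6


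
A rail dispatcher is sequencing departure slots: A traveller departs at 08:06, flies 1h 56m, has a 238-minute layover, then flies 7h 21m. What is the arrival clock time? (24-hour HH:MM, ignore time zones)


Depart: 08:06
Leg 1: +116 min -> 10:02
Layover: +238 min -> 14:00
Leg 2: +441 min -> 21:21
Total travel: 795 minutes = 13h 15m
Arrival: 21:21

21:21


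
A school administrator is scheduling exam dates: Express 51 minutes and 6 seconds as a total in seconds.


Minutes: 51
Seconds: 6
Convert minutes to seconds: 51 x 60 = 3060
Add remaining seconds: 3060 + 6 = 3066

3066


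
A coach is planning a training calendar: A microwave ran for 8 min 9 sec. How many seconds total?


Minutes: 8
Extra seconds: 9
Seconds per minute: 60
Minutes to seconds: 8 x 60 = 480
Total: 480 + 9 = 489

489


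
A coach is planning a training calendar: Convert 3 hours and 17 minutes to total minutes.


Hours: 3
Minutes: 17
Convert hours to minutes: 3 x 60 = 180
Add remaining minutes: 180 + 17 = 197

197


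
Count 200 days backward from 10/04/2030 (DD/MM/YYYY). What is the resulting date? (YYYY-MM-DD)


Start: 2030-04-10
Subtracting 200 days
Days already passed in April: 10
After going back through April: 190 more days to subtract
March 2030: 31 days, 159 remaining
February 2030: 28 days, 131 remaining
January 2030: 31 days, 100 remaining
December 2029: 31 days, 69 remaining
Result: 2029-09-22

2029-09-22


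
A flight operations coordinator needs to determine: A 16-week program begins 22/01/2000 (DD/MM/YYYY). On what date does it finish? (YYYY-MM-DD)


Start: 2000-01-22
Weeks to add: 16
Convert to days: 16 x 7 = 112 days
Add 112 days to 2000-01-22
Result: 2000-05-13

2000-05-13


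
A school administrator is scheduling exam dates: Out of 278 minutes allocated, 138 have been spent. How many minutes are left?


Total budget: 278 minutes
Time used: 138 minutes
Remaining: 278 - 138 = 140 minutes
Percent used: 49.6%
Percent remaining: 50.4%

140


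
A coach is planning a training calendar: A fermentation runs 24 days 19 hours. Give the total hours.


Days: 24
Extra hours: 19
Hours per day: 24
Days to hours: 24 x 24 = 576
Total: 576 + 19 = 595

595


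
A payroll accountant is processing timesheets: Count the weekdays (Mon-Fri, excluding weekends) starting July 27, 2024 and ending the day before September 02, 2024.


Start: 2024-07-27 (Saturday)
End (exclusive): 2024-09-02 (Monday)
Total calendar days: 37
Full weeks: 37 // 7 = 5 -> 25 weekdays
Remaining 2 days starting on Saturday:
  Sat(-), Sun(-) -> 0 weekdays
Total business days: 25 + 0 = 25

25


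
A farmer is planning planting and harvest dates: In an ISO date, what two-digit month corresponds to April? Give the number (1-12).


Calendar month order:
3. March
4. April <--
5. May
April is month number 4

4


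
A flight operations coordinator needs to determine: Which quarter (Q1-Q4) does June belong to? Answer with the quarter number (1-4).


Month: June (month 6)
Q1: January-March (months 1-3)
Q2: April-June (months 4-6)
Q3: July-September (months 7-9)
Q4: October-December (months 10-12)
Month 6 falls in Q2

2


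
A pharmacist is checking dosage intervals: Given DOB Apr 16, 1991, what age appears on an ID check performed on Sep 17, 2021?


Birth: 1991-04-16
Reference: 2021-09-17
Year difference: 2021 - 1991 = 30
Has birthday (04-16) occurred by 09-17? Yes
Age in full years: 30

30


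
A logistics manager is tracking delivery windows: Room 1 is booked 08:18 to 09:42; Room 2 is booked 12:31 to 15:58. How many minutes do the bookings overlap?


Interval A: [498, 582] minutes from midnight
Interval B: [751, 958] minutes from midnight
Overlap start = max(498, 751) = 751
Overlap end = min(582, 958) = 582
End <= start, so the intervals do not overlap: 0 minutes

0
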